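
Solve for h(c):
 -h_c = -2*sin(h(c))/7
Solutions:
 -2*c/7 + log(cos(h(c)) - 1)/2 - log(cos(h(c)) + 1)/2 = C1


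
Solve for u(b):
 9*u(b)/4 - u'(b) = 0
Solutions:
 u(b) = C1*exp(9*b/4)


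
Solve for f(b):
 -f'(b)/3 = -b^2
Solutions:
 f(b) = C1 + b^3


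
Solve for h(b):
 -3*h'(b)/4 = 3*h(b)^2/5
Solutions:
 h(b) = 5/(C1 + 4*b)


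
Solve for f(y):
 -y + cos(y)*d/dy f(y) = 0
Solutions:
 f(y) = C1 + Integral(y/cos(y), y)


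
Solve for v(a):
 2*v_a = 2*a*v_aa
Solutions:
 v(a) = C1 + C2*a^2


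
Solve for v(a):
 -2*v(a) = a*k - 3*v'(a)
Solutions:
 v(a) = C1*exp(2*a/3) - a*k/2 - 3*k/4


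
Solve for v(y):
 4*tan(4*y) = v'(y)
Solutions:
 v(y) = C1 - log(cos(4*y))


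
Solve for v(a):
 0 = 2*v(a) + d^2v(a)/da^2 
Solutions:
 v(a) = C1*sin(sqrt(2)*a) + C2*cos(sqrt(2)*a)


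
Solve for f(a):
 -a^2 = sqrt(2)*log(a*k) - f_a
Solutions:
 f(a) = C1 + a^3/3 + sqrt(2)*a*log(a*k) - sqrt(2)*a


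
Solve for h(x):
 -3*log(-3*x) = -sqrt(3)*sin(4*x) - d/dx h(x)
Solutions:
 h(x) = C1 + 3*x*log(-x) - 3*x + 3*x*log(3) + sqrt(3)*cos(4*x)/4


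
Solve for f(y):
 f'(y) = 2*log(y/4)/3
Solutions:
 f(y) = C1 + 2*y*log(y)/3 - 4*y*log(2)/3 - 2*y/3


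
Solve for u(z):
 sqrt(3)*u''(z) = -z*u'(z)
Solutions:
 u(z) = C1 + C2*erf(sqrt(2)*3^(3/4)*z/6)


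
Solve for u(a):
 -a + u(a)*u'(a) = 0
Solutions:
 u(a) = -sqrt(C1 + a^2)
 u(a) = sqrt(C1 + a^2)


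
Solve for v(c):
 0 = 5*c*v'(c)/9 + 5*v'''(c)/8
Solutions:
 v(c) = C1 + Integral(C2*airyai(-2*3^(1/3)*c/3) + C3*airybi(-2*3^(1/3)*c/3), c)


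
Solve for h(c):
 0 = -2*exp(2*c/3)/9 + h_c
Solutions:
 h(c) = C1 + exp(2*c/3)/3


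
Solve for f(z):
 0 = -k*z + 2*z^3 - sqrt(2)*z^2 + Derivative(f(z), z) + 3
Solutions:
 f(z) = C1 + k*z^2/2 - z^4/2 + sqrt(2)*z^3/3 - 3*z


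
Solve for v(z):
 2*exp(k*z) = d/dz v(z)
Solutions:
 v(z) = C1 + 2*exp(k*z)/k


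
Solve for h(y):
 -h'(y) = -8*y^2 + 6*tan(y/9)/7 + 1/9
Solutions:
 h(y) = C1 + 8*y^3/3 - y/9 + 54*log(cos(y/9))/7


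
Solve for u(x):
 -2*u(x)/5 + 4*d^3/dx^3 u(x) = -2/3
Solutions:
 u(x) = C3*exp(10^(2/3)*x/10) + (C1*sin(10^(2/3)*sqrt(3)*x/20) + C2*cos(10^(2/3)*sqrt(3)*x/20))*exp(-10^(2/3)*x/20) + 5/3


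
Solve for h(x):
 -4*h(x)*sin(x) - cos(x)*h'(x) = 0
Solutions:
 h(x) = C1*cos(x)^4


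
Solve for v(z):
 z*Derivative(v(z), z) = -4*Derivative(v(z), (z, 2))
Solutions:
 v(z) = C1 + C2*erf(sqrt(2)*z/4)


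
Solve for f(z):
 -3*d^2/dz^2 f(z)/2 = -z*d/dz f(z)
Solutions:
 f(z) = C1 + C2*erfi(sqrt(3)*z/3)


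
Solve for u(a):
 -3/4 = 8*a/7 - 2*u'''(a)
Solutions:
 u(a) = C1 + C2*a + C3*a^2 + a^4/42 + a^3/16


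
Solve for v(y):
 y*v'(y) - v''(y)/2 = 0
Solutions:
 v(y) = C1 + C2*erfi(y)


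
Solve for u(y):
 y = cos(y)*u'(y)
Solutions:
 u(y) = C1 + Integral(y/cos(y), y)


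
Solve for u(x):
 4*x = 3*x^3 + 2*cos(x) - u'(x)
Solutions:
 u(x) = C1 + 3*x^4/4 - 2*x^2 + 2*sin(x)


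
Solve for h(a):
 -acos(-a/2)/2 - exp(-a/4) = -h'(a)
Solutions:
 h(a) = C1 + a*acos(-a/2)/2 + sqrt(4 - a^2)/2 - 4*exp(-a/4)


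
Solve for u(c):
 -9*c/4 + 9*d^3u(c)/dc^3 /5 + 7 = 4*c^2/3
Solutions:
 u(c) = C1 + C2*c + C3*c^2 + c^5/81 + 5*c^4/96 - 35*c^3/54


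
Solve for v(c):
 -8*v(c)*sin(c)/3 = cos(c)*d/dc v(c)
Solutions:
 v(c) = C1*cos(c)^(8/3)


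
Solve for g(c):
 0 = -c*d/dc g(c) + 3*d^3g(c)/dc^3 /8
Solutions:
 g(c) = C1 + Integral(C2*airyai(2*3^(2/3)*c/3) + C3*airybi(2*3^(2/3)*c/3), c)


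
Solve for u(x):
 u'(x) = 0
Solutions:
 u(x) = C1


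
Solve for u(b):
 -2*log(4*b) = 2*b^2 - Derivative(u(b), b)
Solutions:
 u(b) = C1 + 2*b^3/3 + 2*b*log(b) - 2*b + b*log(16)


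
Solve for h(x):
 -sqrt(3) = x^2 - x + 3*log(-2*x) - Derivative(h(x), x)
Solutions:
 h(x) = C1 + x^3/3 - x^2/2 + 3*x*log(-x) + x*(-3 + sqrt(3) + 3*log(2))


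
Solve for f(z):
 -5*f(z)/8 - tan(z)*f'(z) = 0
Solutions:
 f(z) = C1/sin(z)^(5/8)


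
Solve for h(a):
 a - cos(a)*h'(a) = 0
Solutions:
 h(a) = C1 + Integral(a/cos(a), a)


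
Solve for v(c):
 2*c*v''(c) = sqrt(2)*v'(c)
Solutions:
 v(c) = C1 + C2*c^(sqrt(2)/2 + 1)


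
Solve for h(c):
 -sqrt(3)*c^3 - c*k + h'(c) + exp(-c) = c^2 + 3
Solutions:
 h(c) = C1 + sqrt(3)*c^4/4 + c^3/3 + c^2*k/2 + 3*c + exp(-c)


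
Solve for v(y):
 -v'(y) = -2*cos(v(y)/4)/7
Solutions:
 -2*y/7 - 2*log(sin(v(y)/4) - 1) + 2*log(sin(v(y)/4) + 1) = C1


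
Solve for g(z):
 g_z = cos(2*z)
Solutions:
 g(z) = C1 + sin(2*z)/2


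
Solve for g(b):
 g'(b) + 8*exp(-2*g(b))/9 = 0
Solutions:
 g(b) = log(-sqrt(C1 - 16*b)) - log(3)
 g(b) = log(C1 - 16*b)/2 - log(3)


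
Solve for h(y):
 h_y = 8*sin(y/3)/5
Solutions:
 h(y) = C1 - 24*cos(y/3)/5


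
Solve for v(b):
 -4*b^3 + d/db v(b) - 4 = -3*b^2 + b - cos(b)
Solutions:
 v(b) = C1 + b^4 - b^3 + b^2/2 + 4*b - sin(b)


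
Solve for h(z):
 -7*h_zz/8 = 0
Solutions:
 h(z) = C1 + C2*z


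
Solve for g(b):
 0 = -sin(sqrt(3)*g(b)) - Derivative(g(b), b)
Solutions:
 g(b) = sqrt(3)*(-acos((-exp(2*sqrt(3)*C1) - exp(2*sqrt(3)*b))/(exp(2*sqrt(3)*C1) - exp(2*sqrt(3)*b))) + 2*pi)/3
 g(b) = sqrt(3)*acos((-exp(2*sqrt(3)*C1) - exp(2*sqrt(3)*b))/(exp(2*sqrt(3)*C1) - exp(2*sqrt(3)*b)))/3


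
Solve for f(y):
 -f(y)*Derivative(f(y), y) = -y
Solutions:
 f(y) = -sqrt(C1 + y^2)
 f(y) = sqrt(C1 + y^2)


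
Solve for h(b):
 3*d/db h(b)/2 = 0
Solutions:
 h(b) = C1


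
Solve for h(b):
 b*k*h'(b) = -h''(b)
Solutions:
 h(b) = Piecewise((-sqrt(2)*sqrt(pi)*C1*erf(sqrt(2)*b*sqrt(k)/2)/(2*sqrt(k)) - C2, (k > 0) | (k < 0)), (-C1*b - C2, True))


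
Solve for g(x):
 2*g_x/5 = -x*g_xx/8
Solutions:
 g(x) = C1 + C2/x^(11/5)


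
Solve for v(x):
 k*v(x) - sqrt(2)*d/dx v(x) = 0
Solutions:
 v(x) = C1*exp(sqrt(2)*k*x/2)


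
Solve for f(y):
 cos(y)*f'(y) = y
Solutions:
 f(y) = C1 + Integral(y/cos(y), y)


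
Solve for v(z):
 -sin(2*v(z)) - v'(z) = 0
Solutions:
 v(z) = pi - acos((-C1 - exp(4*z))/(C1 - exp(4*z)))/2
 v(z) = acos((-C1 - exp(4*z))/(C1 - exp(4*z)))/2


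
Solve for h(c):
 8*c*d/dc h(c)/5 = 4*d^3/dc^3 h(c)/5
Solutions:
 h(c) = C1 + Integral(C2*airyai(2^(1/3)*c) + C3*airybi(2^(1/3)*c), c)


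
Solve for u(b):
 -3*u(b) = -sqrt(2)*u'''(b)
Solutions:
 u(b) = C3*exp(2^(5/6)*3^(1/3)*b/2) + (C1*sin(6^(5/6)*b/4) + C2*cos(6^(5/6)*b/4))*exp(-2^(5/6)*3^(1/3)*b/4)


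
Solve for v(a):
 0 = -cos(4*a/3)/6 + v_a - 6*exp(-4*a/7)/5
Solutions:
 v(a) = C1 + sin(4*a/3)/8 - 21*exp(-4*a/7)/10


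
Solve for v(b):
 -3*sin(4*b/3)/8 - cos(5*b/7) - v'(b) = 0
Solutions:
 v(b) = C1 - 7*sin(5*b/7)/5 + 9*cos(4*b/3)/32


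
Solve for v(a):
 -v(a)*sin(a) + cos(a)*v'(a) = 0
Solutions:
 v(a) = C1/cos(a)


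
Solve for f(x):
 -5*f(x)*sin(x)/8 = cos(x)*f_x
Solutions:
 f(x) = C1*cos(x)^(5/8)


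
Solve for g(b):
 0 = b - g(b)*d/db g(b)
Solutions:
 g(b) = -sqrt(C1 + b^2)
 g(b) = sqrt(C1 + b^2)


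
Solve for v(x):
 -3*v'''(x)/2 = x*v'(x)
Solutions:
 v(x) = C1 + Integral(C2*airyai(-2^(1/3)*3^(2/3)*x/3) + C3*airybi(-2^(1/3)*3^(2/3)*x/3), x)


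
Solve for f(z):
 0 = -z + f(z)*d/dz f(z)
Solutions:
 f(z) = -sqrt(C1 + z^2)
 f(z) = sqrt(C1 + z^2)


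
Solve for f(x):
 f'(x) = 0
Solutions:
 f(x) = C1


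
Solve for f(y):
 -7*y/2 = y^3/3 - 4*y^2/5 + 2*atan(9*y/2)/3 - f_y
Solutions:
 f(y) = C1 + y^4/12 - 4*y^3/15 + 7*y^2/4 + 2*y*atan(9*y/2)/3 - 2*log(81*y^2 + 4)/27


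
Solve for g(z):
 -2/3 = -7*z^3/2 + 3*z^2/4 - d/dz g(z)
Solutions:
 g(z) = C1 - 7*z^4/8 + z^3/4 + 2*z/3


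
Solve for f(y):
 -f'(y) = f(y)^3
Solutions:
 f(y) = -sqrt(2)*sqrt(-1/(C1 - y))/2
 f(y) = sqrt(2)*sqrt(-1/(C1 - y))/2


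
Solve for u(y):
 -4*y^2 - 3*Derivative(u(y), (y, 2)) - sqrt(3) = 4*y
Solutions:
 u(y) = C1 + C2*y - y^4/9 - 2*y^3/9 - sqrt(3)*y^2/6


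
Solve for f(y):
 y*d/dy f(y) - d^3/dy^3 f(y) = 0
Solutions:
 f(y) = C1 + Integral(C2*airyai(y) + C3*airybi(y), y)


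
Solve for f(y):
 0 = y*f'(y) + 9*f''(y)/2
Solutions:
 f(y) = C1 + C2*erf(y/3)


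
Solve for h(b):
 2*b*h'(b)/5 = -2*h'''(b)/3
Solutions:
 h(b) = C1 + Integral(C2*airyai(-3^(1/3)*5^(2/3)*b/5) + C3*airybi(-3^(1/3)*5^(2/3)*b/5), b)


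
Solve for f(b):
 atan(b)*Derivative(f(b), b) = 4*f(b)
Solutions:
 f(b) = C1*exp(4*Integral(1/atan(b), b))


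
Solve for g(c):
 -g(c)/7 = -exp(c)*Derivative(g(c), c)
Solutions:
 g(c) = C1*exp(-exp(-c)/7)


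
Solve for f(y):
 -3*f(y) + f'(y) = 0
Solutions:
 f(y) = C1*exp(3*y)


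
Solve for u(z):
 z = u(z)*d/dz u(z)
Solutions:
 u(z) = -sqrt(C1 + z^2)
 u(z) = sqrt(C1 + z^2)


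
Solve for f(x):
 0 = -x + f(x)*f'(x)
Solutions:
 f(x) = -sqrt(C1 + x^2)
 f(x) = sqrt(C1 + x^2)


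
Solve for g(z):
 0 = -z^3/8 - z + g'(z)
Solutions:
 g(z) = C1 + z^4/32 + z^2/2


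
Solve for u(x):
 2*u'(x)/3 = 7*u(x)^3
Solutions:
 u(x) = -sqrt(-1/(C1 + 21*x))
 u(x) = sqrt(-1/(C1 + 21*x))


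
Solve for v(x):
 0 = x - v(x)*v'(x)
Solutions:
 v(x) = -sqrt(C1 + x^2)
 v(x) = sqrt(C1 + x^2)


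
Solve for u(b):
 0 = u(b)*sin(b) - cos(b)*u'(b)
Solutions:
 u(b) = C1/cos(b)


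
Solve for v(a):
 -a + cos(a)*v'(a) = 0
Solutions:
 v(a) = C1 + Integral(a/cos(a), a)


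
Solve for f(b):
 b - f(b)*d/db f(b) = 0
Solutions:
 f(b) = -sqrt(C1 + b^2)
 f(b) = sqrt(C1 + b^2)


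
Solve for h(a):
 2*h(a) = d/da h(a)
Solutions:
 h(a) = C1*exp(2*a)


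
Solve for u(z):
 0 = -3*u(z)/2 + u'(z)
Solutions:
 u(z) = C1*exp(3*z/2)


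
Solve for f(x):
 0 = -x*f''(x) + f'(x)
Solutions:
 f(x) = C1 + C2*x^2


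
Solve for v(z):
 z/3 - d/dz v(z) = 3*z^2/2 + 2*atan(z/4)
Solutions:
 v(z) = C1 - z^3/2 + z^2/6 - 2*z*atan(z/4) + 4*log(z^2 + 16)


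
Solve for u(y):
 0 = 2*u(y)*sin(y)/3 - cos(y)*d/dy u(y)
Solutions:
 u(y) = C1/cos(y)^(2/3)


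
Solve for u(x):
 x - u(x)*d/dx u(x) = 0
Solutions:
 u(x) = -sqrt(C1 + x^2)
 u(x) = sqrt(C1 + x^2)


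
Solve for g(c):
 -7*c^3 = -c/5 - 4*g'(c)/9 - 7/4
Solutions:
 g(c) = C1 + 63*c^4/16 - 9*c^2/40 - 63*c/16


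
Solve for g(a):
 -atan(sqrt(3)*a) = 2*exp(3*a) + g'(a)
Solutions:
 g(a) = C1 - a*atan(sqrt(3)*a) - 2*exp(3*a)/3 + sqrt(3)*log(3*a^2 + 1)/6


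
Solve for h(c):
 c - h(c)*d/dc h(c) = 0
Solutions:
 h(c) = -sqrt(C1 + c^2)
 h(c) = sqrt(C1 + c^2)


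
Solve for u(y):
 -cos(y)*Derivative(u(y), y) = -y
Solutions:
 u(y) = C1 + Integral(y/cos(y), y)


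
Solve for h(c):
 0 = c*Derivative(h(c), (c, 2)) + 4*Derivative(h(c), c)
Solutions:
 h(c) = C1 + C2/c^3


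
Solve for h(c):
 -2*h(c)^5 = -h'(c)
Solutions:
 h(c) = -(-1/(C1 + 8*c))^(1/4)
 h(c) = (-1/(C1 + 8*c))^(1/4)
 h(c) = -I*(-1/(C1 + 8*c))^(1/4)
 h(c) = I*(-1/(C1 + 8*c))^(1/4)


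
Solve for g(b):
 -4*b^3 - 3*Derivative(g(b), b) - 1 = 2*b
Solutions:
 g(b) = C1 - b^4/3 - b^2/3 - b/3


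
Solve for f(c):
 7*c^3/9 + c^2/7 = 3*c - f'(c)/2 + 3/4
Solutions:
 f(c) = C1 - 7*c^4/18 - 2*c^3/21 + 3*c^2 + 3*c/2


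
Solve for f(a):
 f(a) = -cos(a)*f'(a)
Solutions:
 f(a) = C1*sqrt(sin(a) - 1)/sqrt(sin(a) + 1)


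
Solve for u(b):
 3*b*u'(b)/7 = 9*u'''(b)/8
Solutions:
 u(b) = C1 + Integral(C2*airyai(2*21^(2/3)*b/21) + C3*airybi(2*21^(2/3)*b/21), b)


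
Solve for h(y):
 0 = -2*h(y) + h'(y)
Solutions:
 h(y) = C1*exp(2*y)


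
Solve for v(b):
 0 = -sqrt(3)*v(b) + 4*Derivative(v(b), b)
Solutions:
 v(b) = C1*exp(sqrt(3)*b/4)


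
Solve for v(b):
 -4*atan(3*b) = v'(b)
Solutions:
 v(b) = C1 - 4*b*atan(3*b) + 2*log(9*b^2 + 1)/3


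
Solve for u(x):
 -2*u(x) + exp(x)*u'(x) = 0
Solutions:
 u(x) = C1*exp(-2*exp(-x))


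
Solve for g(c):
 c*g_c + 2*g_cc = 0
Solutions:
 g(c) = C1 + C2*erf(c/2)


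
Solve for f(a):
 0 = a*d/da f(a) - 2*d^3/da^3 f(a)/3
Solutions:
 f(a) = C1 + Integral(C2*airyai(2^(2/3)*3^(1/3)*a/2) + C3*airybi(2^(2/3)*3^(1/3)*a/2), a)


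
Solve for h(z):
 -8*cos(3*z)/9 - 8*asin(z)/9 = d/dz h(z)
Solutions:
 h(z) = C1 - 8*z*asin(z)/9 - 8*sqrt(1 - z^2)/9 - 8*sin(3*z)/27


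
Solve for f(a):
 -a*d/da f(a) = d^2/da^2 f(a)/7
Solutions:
 f(a) = C1 + C2*erf(sqrt(14)*a/2)


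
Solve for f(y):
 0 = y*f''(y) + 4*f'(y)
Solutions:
 f(y) = C1 + C2/y^3


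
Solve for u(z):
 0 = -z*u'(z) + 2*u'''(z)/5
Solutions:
 u(z) = C1 + Integral(C2*airyai(2^(2/3)*5^(1/3)*z/2) + C3*airybi(2^(2/3)*5^(1/3)*z/2), z)


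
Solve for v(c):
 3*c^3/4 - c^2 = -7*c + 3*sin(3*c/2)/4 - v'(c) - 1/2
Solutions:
 v(c) = C1 - 3*c^4/16 + c^3/3 - 7*c^2/2 - c/2 - cos(3*c/2)/2


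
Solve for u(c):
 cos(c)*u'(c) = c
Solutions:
 u(c) = C1 + Integral(c/cos(c), c)


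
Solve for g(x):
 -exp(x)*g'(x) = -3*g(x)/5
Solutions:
 g(x) = C1*exp(-3*exp(-x)/5)


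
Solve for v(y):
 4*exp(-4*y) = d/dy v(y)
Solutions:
 v(y) = C1 - exp(-4*y)


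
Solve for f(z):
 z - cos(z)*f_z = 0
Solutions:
 f(z) = C1 + Integral(z/cos(z), z)


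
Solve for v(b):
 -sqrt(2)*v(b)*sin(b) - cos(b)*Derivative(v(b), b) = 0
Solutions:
 v(b) = C1*cos(b)^(sqrt(2))


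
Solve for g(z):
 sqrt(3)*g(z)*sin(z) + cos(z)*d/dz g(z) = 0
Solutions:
 g(z) = C1*cos(z)^(sqrt(3))


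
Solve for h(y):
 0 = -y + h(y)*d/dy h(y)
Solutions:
 h(y) = -sqrt(C1 + y^2)
 h(y) = sqrt(C1 + y^2)


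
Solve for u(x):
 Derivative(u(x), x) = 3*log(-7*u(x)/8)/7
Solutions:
 -7*Integral(1/(log(-_y) - 3*log(2) + log(7)), (_y, u(x)))/3 = C1 - x


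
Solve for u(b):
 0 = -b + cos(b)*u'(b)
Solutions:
 u(b) = C1 + Integral(b/cos(b), b)


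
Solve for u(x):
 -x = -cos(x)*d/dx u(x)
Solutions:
 u(x) = C1 + Integral(x/cos(x), x)


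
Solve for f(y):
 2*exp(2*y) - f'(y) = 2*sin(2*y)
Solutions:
 f(y) = C1 + exp(2*y) + cos(2*y)


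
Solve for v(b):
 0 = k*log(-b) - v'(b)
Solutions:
 v(b) = C1 + b*k*log(-b) - b*k


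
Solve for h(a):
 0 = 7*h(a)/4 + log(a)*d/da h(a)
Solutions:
 h(a) = C1*exp(-7*li(a)/4)


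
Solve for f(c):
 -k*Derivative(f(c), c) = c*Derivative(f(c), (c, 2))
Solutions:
 f(c) = C1 + c^(1 - re(k))*(C2*sin(log(c)*Abs(im(k))) + C3*cos(log(c)*im(k)))


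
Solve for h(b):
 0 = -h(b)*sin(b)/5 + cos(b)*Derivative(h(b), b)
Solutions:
 h(b) = C1/cos(b)^(1/5)


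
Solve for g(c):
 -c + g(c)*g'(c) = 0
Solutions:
 g(c) = -sqrt(C1 + c^2)
 g(c) = sqrt(C1 + c^2)


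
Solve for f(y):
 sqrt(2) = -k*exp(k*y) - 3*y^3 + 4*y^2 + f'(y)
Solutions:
 f(y) = C1 + 3*y^4/4 - 4*y^3/3 + sqrt(2)*y + exp(k*y)


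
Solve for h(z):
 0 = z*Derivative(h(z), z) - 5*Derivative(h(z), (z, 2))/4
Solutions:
 h(z) = C1 + C2*erfi(sqrt(10)*z/5)


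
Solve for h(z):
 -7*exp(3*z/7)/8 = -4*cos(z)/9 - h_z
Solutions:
 h(z) = C1 + 49*exp(3*z/7)/24 - 4*sin(z)/9


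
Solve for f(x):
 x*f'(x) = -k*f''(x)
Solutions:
 f(x) = C1 + C2*sqrt(k)*erf(sqrt(2)*x*sqrt(1/k)/2)


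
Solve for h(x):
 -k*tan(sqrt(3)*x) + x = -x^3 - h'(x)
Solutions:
 h(x) = C1 - sqrt(3)*k*log(cos(sqrt(3)*x))/3 - x^4/4 - x^2/2


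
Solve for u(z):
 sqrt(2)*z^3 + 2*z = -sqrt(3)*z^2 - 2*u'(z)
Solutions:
 u(z) = C1 - sqrt(2)*z^4/8 - sqrt(3)*z^3/6 - z^2/2


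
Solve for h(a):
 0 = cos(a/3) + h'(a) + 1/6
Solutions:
 h(a) = C1 - a/6 - 3*sin(a/3)


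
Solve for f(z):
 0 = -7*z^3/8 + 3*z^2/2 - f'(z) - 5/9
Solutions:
 f(z) = C1 - 7*z^4/32 + z^3/2 - 5*z/9


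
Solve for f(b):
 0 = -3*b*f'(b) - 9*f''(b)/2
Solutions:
 f(b) = C1 + C2*erf(sqrt(3)*b/3)


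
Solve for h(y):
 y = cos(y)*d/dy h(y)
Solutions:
 h(y) = C1 + Integral(y/cos(y), y)


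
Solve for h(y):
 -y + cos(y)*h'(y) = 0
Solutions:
 h(y) = C1 + Integral(y/cos(y), y)


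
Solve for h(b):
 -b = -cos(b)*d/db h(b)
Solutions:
 h(b) = C1 + Integral(b/cos(b), b)


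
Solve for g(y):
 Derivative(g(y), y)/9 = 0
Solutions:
 g(y) = C1


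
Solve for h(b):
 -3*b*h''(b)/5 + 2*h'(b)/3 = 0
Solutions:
 h(b) = C1 + C2*b^(19/9)


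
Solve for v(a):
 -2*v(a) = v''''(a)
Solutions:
 v(a) = (C1*sin(2^(3/4)*a/2) + C2*cos(2^(3/4)*a/2))*exp(-2^(3/4)*a/2) + (C3*sin(2^(3/4)*a/2) + C4*cos(2^(3/4)*a/2))*exp(2^(3/4)*a/2)


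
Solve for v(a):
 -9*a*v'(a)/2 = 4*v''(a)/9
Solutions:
 v(a) = C1 + C2*erf(9*a/4)


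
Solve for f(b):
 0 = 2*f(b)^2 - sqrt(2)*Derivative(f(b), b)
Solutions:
 f(b) = -1/(C1 + sqrt(2)*b)


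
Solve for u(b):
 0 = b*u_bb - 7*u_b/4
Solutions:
 u(b) = C1 + C2*b^(11/4)


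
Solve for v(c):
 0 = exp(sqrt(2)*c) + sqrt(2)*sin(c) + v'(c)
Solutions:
 v(c) = C1 - sqrt(2)*exp(sqrt(2)*c)/2 + sqrt(2)*cos(c)


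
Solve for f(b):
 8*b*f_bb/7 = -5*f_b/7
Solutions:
 f(b) = C1 + C2*b^(3/8)


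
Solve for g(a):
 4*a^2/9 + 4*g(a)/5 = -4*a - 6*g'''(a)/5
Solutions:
 g(a) = C3*exp(-2^(1/3)*3^(2/3)*a/3) - 5*a^2/9 - 5*a + (C1*sin(2^(1/3)*3^(1/6)*a/2) + C2*cos(2^(1/3)*3^(1/6)*a/2))*exp(2^(1/3)*3^(2/3)*a/6)


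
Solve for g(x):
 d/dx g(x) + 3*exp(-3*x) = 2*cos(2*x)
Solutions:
 g(x) = C1 + sin(2*x) + exp(-3*x)


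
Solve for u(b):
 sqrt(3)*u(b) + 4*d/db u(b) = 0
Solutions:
 u(b) = C1*exp(-sqrt(3)*b/4)


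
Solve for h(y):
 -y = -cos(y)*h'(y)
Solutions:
 h(y) = C1 + Integral(y/cos(y), y)


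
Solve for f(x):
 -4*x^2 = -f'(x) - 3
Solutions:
 f(x) = C1 + 4*x^3/3 - 3*x


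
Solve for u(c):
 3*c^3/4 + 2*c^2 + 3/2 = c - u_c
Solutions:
 u(c) = C1 - 3*c^4/16 - 2*c^3/3 + c^2/2 - 3*c/2


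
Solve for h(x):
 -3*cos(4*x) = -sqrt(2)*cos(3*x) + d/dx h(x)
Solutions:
 h(x) = C1 + sqrt(2)*sin(3*x)/3 - 3*sin(4*x)/4


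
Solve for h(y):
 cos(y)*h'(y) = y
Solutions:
 h(y) = C1 + Integral(y/cos(y), y)


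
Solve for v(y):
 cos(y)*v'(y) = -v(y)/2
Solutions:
 v(y) = C1*(sin(y) - 1)^(1/4)/(sin(y) + 1)^(1/4)


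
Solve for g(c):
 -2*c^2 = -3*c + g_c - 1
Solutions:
 g(c) = C1 - 2*c^3/3 + 3*c^2/2 + c


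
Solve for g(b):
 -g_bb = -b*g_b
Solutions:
 g(b) = C1 + C2*erfi(sqrt(2)*b/2)


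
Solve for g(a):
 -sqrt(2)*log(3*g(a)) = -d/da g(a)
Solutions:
 -sqrt(2)*Integral(1/(log(_y) + log(3)), (_y, g(a)))/2 = C1 - a


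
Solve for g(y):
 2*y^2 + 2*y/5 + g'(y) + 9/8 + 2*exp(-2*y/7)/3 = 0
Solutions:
 g(y) = C1 - 2*y^3/3 - y^2/5 - 9*y/8 + 7*exp(-2*y/7)/3


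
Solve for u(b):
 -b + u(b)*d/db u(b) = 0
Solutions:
 u(b) = -sqrt(C1 + b^2)
 u(b) = sqrt(C1 + b^2)


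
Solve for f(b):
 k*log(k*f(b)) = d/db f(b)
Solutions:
 li(k*f(b))/k = C1 + b*k


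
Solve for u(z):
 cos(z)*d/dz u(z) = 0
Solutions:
 u(z) = C1


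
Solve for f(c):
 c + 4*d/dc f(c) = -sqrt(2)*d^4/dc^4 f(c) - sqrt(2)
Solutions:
 f(c) = C1 + C4*exp(-sqrt(2)*c) - c^2/8 - sqrt(2)*c/4 + (C2*sin(sqrt(6)*c/2) + C3*cos(sqrt(6)*c/2))*exp(sqrt(2)*c/2)


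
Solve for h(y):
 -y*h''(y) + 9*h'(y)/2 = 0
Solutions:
 h(y) = C1 + C2*y^(11/2)


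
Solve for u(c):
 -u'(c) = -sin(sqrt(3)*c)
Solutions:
 u(c) = C1 - sqrt(3)*cos(sqrt(3)*c)/3


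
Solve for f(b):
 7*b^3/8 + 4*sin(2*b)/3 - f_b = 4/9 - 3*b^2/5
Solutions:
 f(b) = C1 + 7*b^4/32 + b^3/5 - 4*b/9 - 2*cos(2*b)/3


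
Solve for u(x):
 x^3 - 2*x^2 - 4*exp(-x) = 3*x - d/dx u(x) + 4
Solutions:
 u(x) = C1 - x^4/4 + 2*x^3/3 + 3*x^2/2 + 4*x - 4*exp(-x)


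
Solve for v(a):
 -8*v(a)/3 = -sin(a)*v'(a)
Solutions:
 v(a) = C1*(cos(a) - 1)^(4/3)/(cos(a) + 1)^(4/3)


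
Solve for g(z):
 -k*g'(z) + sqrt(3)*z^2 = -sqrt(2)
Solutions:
 g(z) = C1 + sqrt(3)*z^3/(3*k) + sqrt(2)*z/k


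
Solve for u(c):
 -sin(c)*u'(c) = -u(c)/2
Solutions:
 u(c) = C1*(cos(c) - 1)^(1/4)/(cos(c) + 1)^(1/4)


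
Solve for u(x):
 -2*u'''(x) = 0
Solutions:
 u(x) = C1 + C2*x + C3*x^2


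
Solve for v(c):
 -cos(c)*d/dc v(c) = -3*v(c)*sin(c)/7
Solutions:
 v(c) = C1/cos(c)^(3/7)


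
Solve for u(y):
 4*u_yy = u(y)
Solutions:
 u(y) = C1*exp(-y/2) + C2*exp(y/2)


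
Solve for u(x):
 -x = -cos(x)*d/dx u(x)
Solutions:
 u(x) = C1 + Integral(x/cos(x), x)


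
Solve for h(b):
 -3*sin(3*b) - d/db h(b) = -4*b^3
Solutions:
 h(b) = C1 + b^4 + cos(3*b)


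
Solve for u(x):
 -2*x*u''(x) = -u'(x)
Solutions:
 u(x) = C1 + C2*x^(3/2)


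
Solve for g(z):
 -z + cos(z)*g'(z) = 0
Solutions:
 g(z) = C1 + Integral(z/cos(z), z)


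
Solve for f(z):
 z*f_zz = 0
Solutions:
 f(z) = C1 + C2*z


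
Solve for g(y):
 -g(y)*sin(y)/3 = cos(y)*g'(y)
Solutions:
 g(y) = C1*cos(y)^(1/3)


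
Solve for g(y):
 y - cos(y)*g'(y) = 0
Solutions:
 g(y) = C1 + Integral(y/cos(y), y)


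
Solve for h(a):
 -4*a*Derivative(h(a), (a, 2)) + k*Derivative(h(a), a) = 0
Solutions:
 h(a) = C1 + a^(re(k)/4 + 1)*(C2*sin(log(a)*Abs(im(k))/4) + C3*cos(log(a)*im(k)/4))


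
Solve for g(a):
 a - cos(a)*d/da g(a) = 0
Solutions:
 g(a) = C1 + Integral(a/cos(a), a)


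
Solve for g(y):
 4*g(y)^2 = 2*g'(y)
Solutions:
 g(y) = -1/(C1 + 2*y)


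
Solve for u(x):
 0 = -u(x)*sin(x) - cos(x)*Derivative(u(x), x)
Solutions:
 u(x) = C1*cos(x)


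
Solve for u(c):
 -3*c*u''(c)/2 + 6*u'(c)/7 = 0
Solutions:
 u(c) = C1 + C2*c^(11/7)


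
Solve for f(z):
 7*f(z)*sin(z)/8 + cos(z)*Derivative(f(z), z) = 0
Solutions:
 f(z) = C1*cos(z)^(7/8)


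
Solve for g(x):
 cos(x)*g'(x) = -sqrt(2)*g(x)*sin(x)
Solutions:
 g(x) = C1*cos(x)^(sqrt(2))


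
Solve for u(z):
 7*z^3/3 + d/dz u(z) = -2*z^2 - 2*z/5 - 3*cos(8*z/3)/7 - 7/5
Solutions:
 u(z) = C1 - 7*z^4/12 - 2*z^3/3 - z^2/5 - 7*z/5 - 9*sin(8*z/3)/56


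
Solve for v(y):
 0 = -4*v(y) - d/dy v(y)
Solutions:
 v(y) = C1*exp(-4*y)


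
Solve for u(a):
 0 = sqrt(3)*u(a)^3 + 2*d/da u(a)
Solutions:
 u(a) = -sqrt(-1/(C1 - sqrt(3)*a))
 u(a) = sqrt(-1/(C1 - sqrt(3)*a))


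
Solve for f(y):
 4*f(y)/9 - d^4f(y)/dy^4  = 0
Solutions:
 f(y) = C1*exp(-sqrt(6)*y/3) + C2*exp(sqrt(6)*y/3) + C3*sin(sqrt(6)*y/3) + C4*cos(sqrt(6)*y/3)


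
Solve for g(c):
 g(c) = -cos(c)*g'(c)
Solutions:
 g(c) = C1*sqrt(sin(c) - 1)/sqrt(sin(c) + 1)


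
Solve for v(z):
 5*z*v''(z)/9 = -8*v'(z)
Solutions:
 v(z) = C1 + C2/z^(67/5)


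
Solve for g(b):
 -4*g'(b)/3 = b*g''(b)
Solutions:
 g(b) = C1 + C2/b^(1/3)


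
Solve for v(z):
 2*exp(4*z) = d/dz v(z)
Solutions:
 v(z) = C1 + exp(4*z)/2


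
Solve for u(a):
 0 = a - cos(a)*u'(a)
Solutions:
 u(a) = C1 + Integral(a/cos(a), a)


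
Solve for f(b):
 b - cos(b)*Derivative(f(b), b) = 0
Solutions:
 f(b) = C1 + Integral(b/cos(b), b)


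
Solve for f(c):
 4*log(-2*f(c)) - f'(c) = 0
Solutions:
 -Integral(1/(log(-_y) + log(2)), (_y, f(c)))/4 = C1 - c


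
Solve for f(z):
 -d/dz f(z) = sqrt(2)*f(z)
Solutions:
 f(z) = C1*exp(-sqrt(2)*z)


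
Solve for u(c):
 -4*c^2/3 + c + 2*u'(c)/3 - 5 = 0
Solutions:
 u(c) = C1 + 2*c^3/3 - 3*c^2/4 + 15*c/2


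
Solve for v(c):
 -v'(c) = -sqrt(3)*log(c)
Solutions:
 v(c) = C1 + sqrt(3)*c*log(c) - sqrt(3)*c


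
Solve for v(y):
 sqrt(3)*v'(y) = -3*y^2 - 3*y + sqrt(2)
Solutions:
 v(y) = C1 - sqrt(3)*y^3/3 - sqrt(3)*y^2/2 + sqrt(6)*y/3


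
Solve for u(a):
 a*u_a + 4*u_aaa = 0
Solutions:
 u(a) = C1 + Integral(C2*airyai(-2^(1/3)*a/2) + C3*airybi(-2^(1/3)*a/2), a)


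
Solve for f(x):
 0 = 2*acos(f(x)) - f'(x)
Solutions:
 Integral(1/acos(_y), (_y, f(x))) = C1 + 2*x


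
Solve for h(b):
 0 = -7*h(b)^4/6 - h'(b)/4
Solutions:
 h(b) = (-1 - sqrt(3)*I)*(1/(C1 + 14*b))^(1/3)/2
 h(b) = (-1 + sqrt(3)*I)*(1/(C1 + 14*b))^(1/3)/2
 h(b) = (1/(C1 + 14*b))^(1/3)


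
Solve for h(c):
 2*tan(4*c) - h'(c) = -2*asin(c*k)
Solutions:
 h(c) = C1 + 2*Piecewise((c*asin(c*k) + sqrt(-c^2*k^2 + 1)/k, Ne(k, 0)), (0, True)) - log(cos(4*c))/2


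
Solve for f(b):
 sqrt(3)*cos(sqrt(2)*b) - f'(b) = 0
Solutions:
 f(b) = C1 + sqrt(6)*sin(sqrt(2)*b)/2


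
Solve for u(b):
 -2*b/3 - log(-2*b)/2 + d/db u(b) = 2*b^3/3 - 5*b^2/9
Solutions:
 u(b) = C1 + b^4/6 - 5*b^3/27 + b^2/3 + b*log(-b)/2 + b*(-1 + log(2))/2


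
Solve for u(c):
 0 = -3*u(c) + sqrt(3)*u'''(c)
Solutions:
 u(c) = C3*exp(3^(1/6)*c) + (C1*sin(3^(2/3)*c/2) + C2*cos(3^(2/3)*c/2))*exp(-3^(1/6)*c/2)


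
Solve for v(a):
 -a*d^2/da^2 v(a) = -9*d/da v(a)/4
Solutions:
 v(a) = C1 + C2*a^(13/4)


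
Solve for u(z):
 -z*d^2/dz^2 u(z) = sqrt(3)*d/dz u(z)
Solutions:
 u(z) = C1 + C2*z^(1 - sqrt(3))


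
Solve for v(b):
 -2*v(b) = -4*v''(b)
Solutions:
 v(b) = C1*exp(-sqrt(2)*b/2) + C2*exp(sqrt(2)*b/2)


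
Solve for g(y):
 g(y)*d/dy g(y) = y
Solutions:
 g(y) = -sqrt(C1 + y^2)
 g(y) = sqrt(C1 + y^2)


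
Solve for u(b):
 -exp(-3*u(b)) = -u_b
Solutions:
 u(b) = log(C1 + 3*b)/3
 u(b) = log((-3^(1/3) - 3^(5/6)*I)*(C1 + b)^(1/3)/2)
 u(b) = log((-3^(1/3) + 3^(5/6)*I)*(C1 + b)^(1/3)/2)


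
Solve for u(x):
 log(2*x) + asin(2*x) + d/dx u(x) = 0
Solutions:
 u(x) = C1 - x*log(x) - x*asin(2*x) - x*log(2) + x - sqrt(1 - 4*x^2)/2


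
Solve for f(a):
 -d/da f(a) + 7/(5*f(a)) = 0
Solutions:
 f(a) = -sqrt(C1 + 70*a)/5
 f(a) = sqrt(C1 + 70*a)/5


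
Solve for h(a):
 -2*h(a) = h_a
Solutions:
 h(a) = C1*exp(-2*a)


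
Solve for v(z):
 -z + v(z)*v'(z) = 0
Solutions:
 v(z) = -sqrt(C1 + z^2)
 v(z) = sqrt(C1 + z^2)


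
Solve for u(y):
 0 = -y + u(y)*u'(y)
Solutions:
 u(y) = -sqrt(C1 + y^2)
 u(y) = sqrt(C1 + y^2)


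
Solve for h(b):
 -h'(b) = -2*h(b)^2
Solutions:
 h(b) = -1/(C1 + 2*b)


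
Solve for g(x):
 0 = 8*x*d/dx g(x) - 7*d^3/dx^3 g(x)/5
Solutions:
 g(x) = C1 + Integral(C2*airyai(2*5^(1/3)*7^(2/3)*x/7) + C3*airybi(2*5^(1/3)*7^(2/3)*x/7), x)


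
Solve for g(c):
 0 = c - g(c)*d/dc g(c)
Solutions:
 g(c) = -sqrt(C1 + c^2)
 g(c) = sqrt(C1 + c^2)


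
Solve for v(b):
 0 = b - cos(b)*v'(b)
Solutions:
 v(b) = C1 + Integral(b/cos(b), b)


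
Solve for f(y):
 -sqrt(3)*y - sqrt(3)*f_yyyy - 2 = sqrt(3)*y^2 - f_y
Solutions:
 f(y) = C1 + C4*exp(3^(5/6)*y/3) + sqrt(3)*y^3/3 + sqrt(3)*y^2/2 + 2*y + (C2*sin(3^(1/3)*y/2) + C3*cos(3^(1/3)*y/2))*exp(-3^(5/6)*y/6)


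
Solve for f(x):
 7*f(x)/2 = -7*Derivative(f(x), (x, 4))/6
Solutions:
 f(x) = (C1*sin(sqrt(2)*3^(1/4)*x/2) + C2*cos(sqrt(2)*3^(1/4)*x/2))*exp(-sqrt(2)*3^(1/4)*x/2) + (C3*sin(sqrt(2)*3^(1/4)*x/2) + C4*cos(sqrt(2)*3^(1/4)*x/2))*exp(sqrt(2)*3^(1/4)*x/2)


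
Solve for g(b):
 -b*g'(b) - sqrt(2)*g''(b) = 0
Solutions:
 g(b) = C1 + C2*erf(2^(1/4)*b/2)


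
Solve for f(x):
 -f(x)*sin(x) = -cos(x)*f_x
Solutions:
 f(x) = C1/cos(x)


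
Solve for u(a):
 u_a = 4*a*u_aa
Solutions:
 u(a) = C1 + C2*a^(5/4)


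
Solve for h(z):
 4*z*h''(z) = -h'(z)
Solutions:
 h(z) = C1 + C2*z^(3/4)


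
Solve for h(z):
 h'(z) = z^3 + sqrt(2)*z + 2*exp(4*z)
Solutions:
 h(z) = C1 + z^4/4 + sqrt(2)*z^2/2 + exp(4*z)/2


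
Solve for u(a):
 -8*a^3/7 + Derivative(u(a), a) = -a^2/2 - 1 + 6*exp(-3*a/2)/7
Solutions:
 u(a) = C1 + 2*a^4/7 - a^3/6 - a - 4*exp(-3*a/2)/7


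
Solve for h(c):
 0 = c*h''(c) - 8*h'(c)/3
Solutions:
 h(c) = C1 + C2*c^(11/3)


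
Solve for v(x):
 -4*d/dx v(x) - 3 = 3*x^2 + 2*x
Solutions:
 v(x) = C1 - x^3/4 - x^2/4 - 3*x/4


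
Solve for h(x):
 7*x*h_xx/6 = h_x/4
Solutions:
 h(x) = C1 + C2*x^(17/14)


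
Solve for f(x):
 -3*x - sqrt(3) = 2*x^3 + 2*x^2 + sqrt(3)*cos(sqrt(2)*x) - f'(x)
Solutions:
 f(x) = C1 + x^4/2 + 2*x^3/3 + 3*x^2/2 + sqrt(3)*x + sqrt(6)*sin(sqrt(2)*x)/2


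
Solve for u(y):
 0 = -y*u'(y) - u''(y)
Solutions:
 u(y) = C1 + C2*erf(sqrt(2)*y/2)


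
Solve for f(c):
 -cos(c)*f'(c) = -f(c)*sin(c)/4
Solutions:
 f(c) = C1/cos(c)^(1/4)


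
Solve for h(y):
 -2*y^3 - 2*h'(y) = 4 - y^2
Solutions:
 h(y) = C1 - y^4/4 + y^3/6 - 2*y


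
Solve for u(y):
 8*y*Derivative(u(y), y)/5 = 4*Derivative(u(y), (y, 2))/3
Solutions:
 u(y) = C1 + C2*erfi(sqrt(15)*y/5)


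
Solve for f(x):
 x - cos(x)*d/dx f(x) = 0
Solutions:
 f(x) = C1 + Integral(x/cos(x), x)


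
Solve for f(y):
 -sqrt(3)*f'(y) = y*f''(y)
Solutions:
 f(y) = C1 + C2*y^(1 - sqrt(3))


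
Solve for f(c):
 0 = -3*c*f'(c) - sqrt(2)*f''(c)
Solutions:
 f(c) = C1 + C2*erf(2^(1/4)*sqrt(3)*c/2)


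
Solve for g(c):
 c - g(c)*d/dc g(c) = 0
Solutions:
 g(c) = -sqrt(C1 + c^2)
 g(c) = sqrt(C1 + c^2)


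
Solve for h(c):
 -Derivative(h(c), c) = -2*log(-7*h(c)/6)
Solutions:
 -Integral(1/(log(-_y) - log(6) + log(7)), (_y, h(c)))/2 = C1 - c


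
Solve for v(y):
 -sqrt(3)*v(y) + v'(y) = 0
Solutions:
 v(y) = C1*exp(sqrt(3)*y)


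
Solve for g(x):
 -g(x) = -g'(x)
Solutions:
 g(x) = C1*exp(x)


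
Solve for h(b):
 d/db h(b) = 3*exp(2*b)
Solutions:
 h(b) = C1 + 3*exp(2*b)/2


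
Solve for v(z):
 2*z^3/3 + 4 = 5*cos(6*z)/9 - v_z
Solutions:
 v(z) = C1 - z^4/6 - 4*z + 5*sin(6*z)/54


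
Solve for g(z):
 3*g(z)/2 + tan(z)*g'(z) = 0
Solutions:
 g(z) = C1/sin(z)^(3/2)


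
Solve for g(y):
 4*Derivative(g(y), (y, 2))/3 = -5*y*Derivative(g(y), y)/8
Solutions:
 g(y) = C1 + C2*erf(sqrt(15)*y/8)


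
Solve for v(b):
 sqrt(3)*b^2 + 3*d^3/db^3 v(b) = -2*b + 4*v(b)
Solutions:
 v(b) = C3*exp(6^(2/3)*b/3) + sqrt(3)*b^2/4 + b/2 + (C1*sin(2^(2/3)*3^(1/6)*b/2) + C2*cos(2^(2/3)*3^(1/6)*b/2))*exp(-6^(2/3)*b/6)


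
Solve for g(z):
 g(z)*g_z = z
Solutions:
 g(z) = -sqrt(C1 + z^2)
 g(z) = sqrt(C1 + z^2)


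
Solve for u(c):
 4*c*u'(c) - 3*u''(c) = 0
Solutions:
 u(c) = C1 + C2*erfi(sqrt(6)*c/3)


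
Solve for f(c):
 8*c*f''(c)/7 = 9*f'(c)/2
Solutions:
 f(c) = C1 + C2*c^(79/16)


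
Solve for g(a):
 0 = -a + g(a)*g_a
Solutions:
 g(a) = -sqrt(C1 + a^2)
 g(a) = sqrt(C1 + a^2)


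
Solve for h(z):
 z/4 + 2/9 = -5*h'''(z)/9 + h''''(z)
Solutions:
 h(z) = C1 + C2*z + C3*z^2 + C4*exp(5*z/9) - 3*z^4/160 - 121*z^3/600


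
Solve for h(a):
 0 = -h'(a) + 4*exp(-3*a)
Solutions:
 h(a) = C1 - 4*exp(-3*a)/3


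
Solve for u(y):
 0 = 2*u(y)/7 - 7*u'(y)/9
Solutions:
 u(y) = C1*exp(18*y/49)


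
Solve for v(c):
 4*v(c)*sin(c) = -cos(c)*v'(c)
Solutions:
 v(c) = C1*cos(c)^4


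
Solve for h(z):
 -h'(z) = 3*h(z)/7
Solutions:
 h(z) = C1*exp(-3*z/7)


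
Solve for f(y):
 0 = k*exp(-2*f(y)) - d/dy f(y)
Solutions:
 f(y) = log(-sqrt(C1 + 2*k*y))
 f(y) = log(C1 + 2*k*y)/2


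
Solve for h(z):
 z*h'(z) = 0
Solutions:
 h(z) = C1


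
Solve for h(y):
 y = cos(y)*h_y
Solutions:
 h(y) = C1 + Integral(y/cos(y), y)


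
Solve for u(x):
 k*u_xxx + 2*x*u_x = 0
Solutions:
 u(x) = C1 + Integral(C2*airyai(2^(1/3)*x*(-1/k)^(1/3)) + C3*airybi(2^(1/3)*x*(-1/k)^(1/3)), x)


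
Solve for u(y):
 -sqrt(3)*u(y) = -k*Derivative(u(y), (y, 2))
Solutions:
 u(y) = C1*exp(-3^(1/4)*y*sqrt(1/k)) + C2*exp(3^(1/4)*y*sqrt(1/k))


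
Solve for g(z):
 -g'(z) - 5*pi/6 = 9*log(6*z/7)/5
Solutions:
 g(z) = C1 - 9*z*log(z)/5 - 9*z*log(6)/5 - 5*pi*z/6 + 9*z/5 + 9*z*log(7)/5


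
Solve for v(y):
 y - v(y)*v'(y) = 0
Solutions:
 v(y) = -sqrt(C1 + y^2)
 v(y) = sqrt(C1 + y^2)


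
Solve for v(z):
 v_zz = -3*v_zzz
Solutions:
 v(z) = C1 + C2*z + C3*exp(-z/3)


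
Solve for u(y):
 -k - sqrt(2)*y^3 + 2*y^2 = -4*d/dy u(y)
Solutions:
 u(y) = C1 + k*y/4 + sqrt(2)*y^4/16 - y^3/6


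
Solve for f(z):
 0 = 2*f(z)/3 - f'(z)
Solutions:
 f(z) = C1*exp(2*z/3)


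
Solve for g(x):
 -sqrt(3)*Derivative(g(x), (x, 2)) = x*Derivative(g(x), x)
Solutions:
 g(x) = C1 + C2*erf(sqrt(2)*3^(3/4)*x/6)


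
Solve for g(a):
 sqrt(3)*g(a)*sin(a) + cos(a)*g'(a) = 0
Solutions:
 g(a) = C1*cos(a)^(sqrt(3))


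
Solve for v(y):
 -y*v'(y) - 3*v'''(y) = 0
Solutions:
 v(y) = C1 + Integral(C2*airyai(-3^(2/3)*y/3) + C3*airybi(-3^(2/3)*y/3), y)


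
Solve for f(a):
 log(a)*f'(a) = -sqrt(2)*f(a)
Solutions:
 f(a) = C1*exp(-sqrt(2)*li(a))


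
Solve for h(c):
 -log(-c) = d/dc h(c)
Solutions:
 h(c) = C1 - c*log(-c) + c


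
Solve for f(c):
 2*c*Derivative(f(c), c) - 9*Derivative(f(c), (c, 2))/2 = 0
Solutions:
 f(c) = C1 + C2*erfi(sqrt(2)*c/3)


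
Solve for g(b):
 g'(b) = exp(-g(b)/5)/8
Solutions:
 g(b) = 5*log(C1 + b/40)


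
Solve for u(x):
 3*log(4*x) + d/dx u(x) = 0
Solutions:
 u(x) = C1 - 3*x*log(x) - x*log(64) + 3*x


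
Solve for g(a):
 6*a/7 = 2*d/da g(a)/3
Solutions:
 g(a) = C1 + 9*a^2/14


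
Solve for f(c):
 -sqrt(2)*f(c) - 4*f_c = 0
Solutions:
 f(c) = C1*exp(-sqrt(2)*c/4)


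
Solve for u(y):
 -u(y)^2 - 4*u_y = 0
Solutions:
 u(y) = 4/(C1 + y)


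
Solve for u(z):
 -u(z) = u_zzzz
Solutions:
 u(z) = (C1*sin(sqrt(2)*z/2) + C2*cos(sqrt(2)*z/2))*exp(-sqrt(2)*z/2) + (C3*sin(sqrt(2)*z/2) + C4*cos(sqrt(2)*z/2))*exp(sqrt(2)*z/2)


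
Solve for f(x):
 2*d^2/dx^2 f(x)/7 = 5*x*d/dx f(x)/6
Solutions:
 f(x) = C1 + C2*erfi(sqrt(210)*x/12)


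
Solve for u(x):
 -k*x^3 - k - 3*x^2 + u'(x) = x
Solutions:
 u(x) = C1 + k*x^4/4 + k*x + x^3 + x^2/2


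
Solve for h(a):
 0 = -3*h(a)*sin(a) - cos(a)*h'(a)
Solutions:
 h(a) = C1*cos(a)^3


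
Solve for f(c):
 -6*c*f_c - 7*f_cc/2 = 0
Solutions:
 f(c) = C1 + C2*erf(sqrt(42)*c/7)


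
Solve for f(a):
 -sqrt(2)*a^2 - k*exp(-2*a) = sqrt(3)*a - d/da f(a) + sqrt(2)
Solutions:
 f(a) = C1 + sqrt(2)*a^3/3 + sqrt(3)*a^2/2 + sqrt(2)*a - k*exp(-2*a)/2


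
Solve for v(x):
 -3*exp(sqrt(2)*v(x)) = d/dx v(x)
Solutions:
 v(x) = sqrt(2)*(2*log(1/(C1 + 3*x)) - log(2))/4


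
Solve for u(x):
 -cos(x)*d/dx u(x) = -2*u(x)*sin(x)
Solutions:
 u(x) = C1/cos(x)^2


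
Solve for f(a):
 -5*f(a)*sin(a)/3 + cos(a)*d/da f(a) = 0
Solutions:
 f(a) = C1/cos(a)^(5/3)


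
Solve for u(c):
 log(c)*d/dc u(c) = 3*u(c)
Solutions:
 u(c) = C1*exp(3*li(c))


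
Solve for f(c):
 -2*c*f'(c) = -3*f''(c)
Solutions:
 f(c) = C1 + C2*erfi(sqrt(3)*c/3)


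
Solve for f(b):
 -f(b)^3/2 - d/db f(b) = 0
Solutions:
 f(b) = -sqrt(-1/(C1 - b))
 f(b) = sqrt(-1/(C1 - b))


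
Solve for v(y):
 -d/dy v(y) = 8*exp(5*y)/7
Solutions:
 v(y) = C1 - 8*exp(5*y)/35


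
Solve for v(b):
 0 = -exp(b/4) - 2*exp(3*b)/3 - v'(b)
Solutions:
 v(b) = C1 - 4*exp(b/4) - 2*exp(3*b)/9


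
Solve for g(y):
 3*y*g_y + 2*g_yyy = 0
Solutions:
 g(y) = C1 + Integral(C2*airyai(-2^(2/3)*3^(1/3)*y/2) + C3*airybi(-2^(2/3)*3^(1/3)*y/2), y)


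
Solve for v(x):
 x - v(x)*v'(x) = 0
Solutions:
 v(x) = -sqrt(C1 + x^2)
 v(x) = sqrt(C1 + x^2)


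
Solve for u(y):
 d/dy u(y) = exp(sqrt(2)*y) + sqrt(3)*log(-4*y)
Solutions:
 u(y) = C1 + sqrt(3)*y*log(-y) + sqrt(3)*y*(-1 + 2*log(2)) + sqrt(2)*exp(sqrt(2)*y)/2


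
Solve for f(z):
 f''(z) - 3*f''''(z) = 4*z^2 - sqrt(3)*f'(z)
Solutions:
 f(z) = C1 + C2*exp(-2^(1/3)*3^(1/6)*z*(6/(sqrt(717) + 27)^(1/3) + 2^(1/3)*3^(2/3)*(sqrt(717) + 27)^(1/3))/36)*sin(z*(-12^(1/3)*(sqrt(717) + 27)^(1/3) + 2*18^(1/3)/(sqrt(717) + 27)^(1/3))/12) + C3*exp(-2^(1/3)*3^(1/6)*z*(6/(sqrt(717) + 27)^(1/3) + 2^(1/3)*3^(2/3)*(sqrt(717) + 27)^(1/3))/36)*cos(z*(-12^(1/3)*(sqrt(717) + 27)^(1/3) + 2*18^(1/3)/(sqrt(717) + 27)^(1/3))/12) + C4*exp(2^(1/3)*3^(1/6)*z*(6/(sqrt(717) + 27)^(1/3) + 2^(1/3)*3^(2/3)*(sqrt(717) + 27)^(1/3))/18) + 4*sqrt(3)*z^3/9 - 4*z^2/3 + 8*sqrt(3)*z/9


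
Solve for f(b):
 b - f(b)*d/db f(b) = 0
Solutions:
 f(b) = -sqrt(C1 + b^2)
 f(b) = sqrt(C1 + b^2)


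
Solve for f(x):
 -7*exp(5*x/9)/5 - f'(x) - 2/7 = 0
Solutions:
 f(x) = C1 - 2*x/7 - 63*exp(5*x/9)/25


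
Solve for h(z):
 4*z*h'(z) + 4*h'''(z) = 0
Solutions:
 h(z) = C1 + Integral(C2*airyai(-z) + C3*airybi(-z), z)


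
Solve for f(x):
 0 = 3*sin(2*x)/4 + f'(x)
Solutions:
 f(x) = C1 + 3*cos(2*x)/8


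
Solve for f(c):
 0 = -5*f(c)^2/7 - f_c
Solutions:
 f(c) = 7/(C1 + 5*c)


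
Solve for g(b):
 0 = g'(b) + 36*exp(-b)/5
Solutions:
 g(b) = C1 + 36*exp(-b)/5


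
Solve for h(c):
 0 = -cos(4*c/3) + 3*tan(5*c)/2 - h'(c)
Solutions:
 h(c) = C1 - 3*log(cos(5*c))/10 - 3*sin(4*c/3)/4


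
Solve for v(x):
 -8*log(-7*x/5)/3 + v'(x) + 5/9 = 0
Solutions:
 v(x) = C1 + 8*x*log(-x)/3 + x*(-24*log(5) - 29 + 24*log(7))/9


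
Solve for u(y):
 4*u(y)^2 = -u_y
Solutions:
 u(y) = 1/(C1 + 4*y)


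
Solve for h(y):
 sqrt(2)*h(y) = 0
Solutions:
 h(y) = 0


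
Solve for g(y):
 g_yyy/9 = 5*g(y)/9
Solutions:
 g(y) = C3*exp(5^(1/3)*y) + (C1*sin(sqrt(3)*5^(1/3)*y/2) + C2*cos(sqrt(3)*5^(1/3)*y/2))*exp(-5^(1/3)*y/2)


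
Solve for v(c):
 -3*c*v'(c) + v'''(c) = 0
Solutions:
 v(c) = C1 + Integral(C2*airyai(3^(1/3)*c) + C3*airybi(3^(1/3)*c), c)


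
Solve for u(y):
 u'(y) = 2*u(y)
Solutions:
 u(y) = C1*exp(2*y)


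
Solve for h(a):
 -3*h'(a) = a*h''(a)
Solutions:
 h(a) = C1 + C2/a^2


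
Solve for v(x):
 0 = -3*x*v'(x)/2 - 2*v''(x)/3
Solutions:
 v(x) = C1 + C2*erf(3*sqrt(2)*x/4)


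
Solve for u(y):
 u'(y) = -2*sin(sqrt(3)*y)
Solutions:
 u(y) = C1 + 2*sqrt(3)*cos(sqrt(3)*y)/3


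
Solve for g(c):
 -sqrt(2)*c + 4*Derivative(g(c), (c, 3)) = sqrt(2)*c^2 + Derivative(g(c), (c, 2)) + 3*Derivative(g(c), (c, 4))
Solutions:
 g(c) = C1 + C2*c + C3*exp(c/3) + C4*exp(c) - sqrt(2)*c^4/12 - 3*sqrt(2)*c^3/2 - 15*sqrt(2)*c^2


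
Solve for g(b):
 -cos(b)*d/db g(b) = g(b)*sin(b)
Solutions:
 g(b) = C1*cos(b)


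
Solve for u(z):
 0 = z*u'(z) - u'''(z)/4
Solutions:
 u(z) = C1 + Integral(C2*airyai(2^(2/3)*z) + C3*airybi(2^(2/3)*z), z)


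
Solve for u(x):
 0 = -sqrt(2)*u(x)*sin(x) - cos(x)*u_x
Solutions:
 u(x) = C1*cos(x)^(sqrt(2))


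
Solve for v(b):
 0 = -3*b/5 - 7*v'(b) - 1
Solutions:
 v(b) = C1 - 3*b^2/70 - b/7


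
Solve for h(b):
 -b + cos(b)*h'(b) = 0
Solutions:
 h(b) = C1 + Integral(b/cos(b), b)


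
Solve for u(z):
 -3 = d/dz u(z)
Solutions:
 u(z) = C1 - 3*z


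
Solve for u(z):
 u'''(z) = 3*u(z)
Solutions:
 u(z) = C3*exp(3^(1/3)*z) + (C1*sin(3^(5/6)*z/2) + C2*cos(3^(5/6)*z/2))*exp(-3^(1/3)*z/2)


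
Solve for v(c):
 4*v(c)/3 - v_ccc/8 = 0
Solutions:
 v(c) = C3*exp(2*6^(2/3)*c/3) + (C1*sin(2^(2/3)*3^(1/6)*c) + C2*cos(2^(2/3)*3^(1/6)*c))*exp(-6^(2/3)*c/3)


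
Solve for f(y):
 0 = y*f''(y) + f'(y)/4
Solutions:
 f(y) = C1 + C2*y^(3/4)


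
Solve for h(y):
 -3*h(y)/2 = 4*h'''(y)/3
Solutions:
 h(y) = C3*exp(-3^(2/3)*y/2) + (C1*sin(3*3^(1/6)*y/4) + C2*cos(3*3^(1/6)*y/4))*exp(3^(2/3)*y/4)


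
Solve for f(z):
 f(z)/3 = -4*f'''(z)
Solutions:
 f(z) = C3*exp(z*(-18^(1/3) + 3*2^(1/3)*3^(2/3))/24)*sin(2^(1/3)*3^(1/6)*z/4) + C4*exp(z*(-18^(1/3) + 3*2^(1/3)*3^(2/3))/24)*cos(2^(1/3)*3^(1/6)*z/4) + C5*exp(-z*(18^(1/3) + 3*2^(1/3)*3^(2/3))/24) + (C1*sin(2^(1/3)*3^(1/6)*z/4) + C2*cos(2^(1/3)*3^(1/6)*z/4))*exp(18^(1/3)*z/12)


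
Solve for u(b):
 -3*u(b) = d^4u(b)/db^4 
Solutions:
 u(b) = (C1*sin(sqrt(2)*3^(1/4)*b/2) + C2*cos(sqrt(2)*3^(1/4)*b/2))*exp(-sqrt(2)*3^(1/4)*b/2) + (C3*sin(sqrt(2)*3^(1/4)*b/2) + C4*cos(sqrt(2)*3^(1/4)*b/2))*exp(sqrt(2)*3^(1/4)*b/2)


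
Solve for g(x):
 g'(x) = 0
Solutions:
 g(x) = C1


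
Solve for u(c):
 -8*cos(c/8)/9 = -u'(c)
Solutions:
 u(c) = C1 + 64*sin(c/8)/9


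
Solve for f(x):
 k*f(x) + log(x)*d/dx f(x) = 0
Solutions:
 f(x) = C1*exp(-k*li(x))


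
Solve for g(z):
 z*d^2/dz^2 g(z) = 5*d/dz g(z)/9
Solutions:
 g(z) = C1 + C2*z^(14/9)


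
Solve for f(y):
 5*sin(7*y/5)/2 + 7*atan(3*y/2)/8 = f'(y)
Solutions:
 f(y) = C1 + 7*y*atan(3*y/2)/8 - 7*log(9*y^2 + 4)/24 - 25*cos(7*y/5)/14


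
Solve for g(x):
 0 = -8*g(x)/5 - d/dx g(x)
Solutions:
 g(x) = C1*exp(-8*x/5)


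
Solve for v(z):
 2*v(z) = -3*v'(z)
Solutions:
 v(z) = C1*exp(-2*z/3)


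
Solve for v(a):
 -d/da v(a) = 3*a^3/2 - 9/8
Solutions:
 v(a) = C1 - 3*a^4/8 + 9*a/8
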